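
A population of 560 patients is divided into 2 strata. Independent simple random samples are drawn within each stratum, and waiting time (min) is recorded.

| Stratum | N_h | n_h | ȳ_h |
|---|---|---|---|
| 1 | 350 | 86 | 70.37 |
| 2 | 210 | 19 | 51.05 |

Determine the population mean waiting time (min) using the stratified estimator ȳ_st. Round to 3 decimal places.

ȳ_st ≈ 63.125

N = Σ N_h = 560. Stratum weights W_h = N_h/N.
ȳ_st = (350·70.37 + 210·51.05) / 560 = 63.12500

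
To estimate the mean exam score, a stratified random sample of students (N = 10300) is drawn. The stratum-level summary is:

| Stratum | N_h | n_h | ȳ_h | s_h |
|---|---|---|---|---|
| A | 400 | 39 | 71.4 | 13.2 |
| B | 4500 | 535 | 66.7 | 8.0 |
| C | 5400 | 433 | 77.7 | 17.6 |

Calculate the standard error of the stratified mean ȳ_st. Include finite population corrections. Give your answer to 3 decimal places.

SE(ȳ_st) ≈ 0.455

V̂(ȳ_st) = Σ W_h² (1 − n_h/N_h) s_h²/n_h, with W_h = N_h/N and N = 10300:
  stratum A: (400/10300)²·(1 − 39/400)·13.2²/39 = 0.00608101
  stratum B: (4500/10300)²·(1 − 535/4500)·8.0²/535 = 0.020119
  stratum C: (5400/10300)²·(1 − 433/5400)·17.6²/433 = 0.180863
V̂(ȳ_st) = 0.207064
SE(ȳ_st) = √0.207064 = 0.455042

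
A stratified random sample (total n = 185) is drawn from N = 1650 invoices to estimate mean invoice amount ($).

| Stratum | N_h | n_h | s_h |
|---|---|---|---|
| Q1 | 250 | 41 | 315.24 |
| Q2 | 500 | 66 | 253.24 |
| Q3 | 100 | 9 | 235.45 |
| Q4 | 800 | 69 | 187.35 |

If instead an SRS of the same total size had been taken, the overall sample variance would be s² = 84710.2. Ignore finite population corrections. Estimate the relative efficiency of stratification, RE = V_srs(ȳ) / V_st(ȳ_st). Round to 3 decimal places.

RE ≈ 1.595

V̂(ȳ_st) = Σ W_h² s_h²/n_h, with W_h = N_h/N and N = 1650:
  stratum Q1: (250/1650)²·315.24²/41 = 55.643
  stratum Q2: (500/1650)²·253.24²/66 = 89.2263
  stratum Q3: (100/1650)²·235.45²/9 = 22.6249
  stratum Q4: (800/1650)²·187.35²/69 = 119.583
V_st = 287.078
V_srs = s²/n = 84710.2/185 = 457.893
Relative efficiency = V_srs / V_st = 457.893/287.078 = 1.5950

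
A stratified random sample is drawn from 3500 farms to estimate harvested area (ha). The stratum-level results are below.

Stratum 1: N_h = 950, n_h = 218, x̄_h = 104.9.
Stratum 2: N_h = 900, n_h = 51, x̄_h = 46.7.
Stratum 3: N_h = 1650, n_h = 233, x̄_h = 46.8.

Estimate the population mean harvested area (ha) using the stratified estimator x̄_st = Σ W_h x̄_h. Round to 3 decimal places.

x̄_st ≈ 62.544

N = Σ N_h = 3500. Stratum weights W_h = N_h/N.
x̄_st = (950·104.9 + 900·46.7 + 1650·46.8) / 3500 = 62.54429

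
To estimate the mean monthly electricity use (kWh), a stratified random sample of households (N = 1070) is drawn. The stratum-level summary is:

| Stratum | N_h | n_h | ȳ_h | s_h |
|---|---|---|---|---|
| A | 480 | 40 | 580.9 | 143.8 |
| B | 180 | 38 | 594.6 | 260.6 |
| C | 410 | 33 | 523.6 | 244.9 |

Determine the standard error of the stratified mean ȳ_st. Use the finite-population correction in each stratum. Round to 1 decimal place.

V̂(ȳ_st) = Σ W_h² (1 − n_h/N_h) s_h²/n_h, with W_h = N_h/N and N = 1070:
  stratum A: (480/1070)²·(1 − 40/480)·143.8²/40 = 95.3639
  stratum B: (180/1070)²·(1 − 38/180)·260.6²/38 = 39.8987
  stratum C: (410/1070)²·(1 − 33/410)·244.9²/33 = 245.37
V̂(ȳ_st) = 380.633
SE(ȳ_st) = √380.633 = 19.5098

SE(ȳ_st) ≈ 19.5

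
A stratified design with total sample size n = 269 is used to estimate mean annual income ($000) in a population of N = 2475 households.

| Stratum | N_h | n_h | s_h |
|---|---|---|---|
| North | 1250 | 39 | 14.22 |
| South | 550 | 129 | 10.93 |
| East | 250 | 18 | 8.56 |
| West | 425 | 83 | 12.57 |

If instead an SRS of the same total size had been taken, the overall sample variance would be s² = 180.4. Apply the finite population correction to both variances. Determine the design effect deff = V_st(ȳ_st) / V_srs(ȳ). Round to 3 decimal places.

deff ≈ 2.342

V̂(ȳ_st) = Σ W_h² (1 − n_h/N_h) s_h²/n_h, with W_h = N_h/N and N = 2475:
  stratum North: (1250/2475)²·(1 − 39/1250)·14.22²/39 = 1.28126
  stratum South: (550/2475)²·(1 − 129/550)·10.93²/129 = 0.0350062
  stratum East: (250/2475)²·(1 − 18/250)·8.56²/18 = 0.0385436
  stratum West: (425/2475)²·(1 − 83/425)·12.57²/83 = 0.0451707
V_st = 1.39998
V_srs = (1 − 269/2475)·180.4/269 = 0.597743
deff = V_st / V_srs = 1.39998/0.597743 = 2.3421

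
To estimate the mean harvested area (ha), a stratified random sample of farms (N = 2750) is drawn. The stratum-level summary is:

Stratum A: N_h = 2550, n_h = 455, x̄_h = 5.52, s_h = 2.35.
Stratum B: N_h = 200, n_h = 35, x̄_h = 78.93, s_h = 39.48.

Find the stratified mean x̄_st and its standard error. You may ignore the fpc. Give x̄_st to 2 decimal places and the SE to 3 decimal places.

x̄_st = Σ W_h x̄_h = (2550·5.52 + 200·78.93)/2750 = 10.85891
V̂(x̄_st) = Σ W_h² s_h²/n_h, with W_h = N_h/N and N = 2750:
  stratum A: (2550/2750)²·2.35²/455 = 0.0104361
  stratum B: (200/2750)²·39.48²/35 = 0.235549
V̂(x̄_st) = 0.245985
SE(x̄_st) = √0.245985 = 0.495969

x̄_st ≈ 10.86, SE ≈ 0.496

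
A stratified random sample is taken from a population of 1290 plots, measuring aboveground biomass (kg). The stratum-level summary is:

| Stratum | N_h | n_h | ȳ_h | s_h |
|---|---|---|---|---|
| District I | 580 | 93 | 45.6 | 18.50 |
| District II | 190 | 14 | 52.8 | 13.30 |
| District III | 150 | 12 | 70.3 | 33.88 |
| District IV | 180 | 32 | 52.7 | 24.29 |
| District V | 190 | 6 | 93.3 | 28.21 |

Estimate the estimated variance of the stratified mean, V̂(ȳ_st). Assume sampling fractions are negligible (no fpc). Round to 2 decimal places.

V̂(ȳ_st) ≈ 5.55

V̂(ȳ_st) = Σ W_h² s_h²/n_h, with W_h = N_h/N and N = 1290:
  stratum District I: (580/1290)²·18.50²/93 = 0.743939
  stratum District II: (190/1290)²·13.30²/14 = 0.274096
  stratum District III: (150/1290)²·33.88²/12 = 1.29333
  stratum District IV: (180/1290)²·24.29²/32 = 0.35898
  stratum District V: (190/1290)²·28.21²/6 = 2.87728
V̂(ȳ_st) = 5.54763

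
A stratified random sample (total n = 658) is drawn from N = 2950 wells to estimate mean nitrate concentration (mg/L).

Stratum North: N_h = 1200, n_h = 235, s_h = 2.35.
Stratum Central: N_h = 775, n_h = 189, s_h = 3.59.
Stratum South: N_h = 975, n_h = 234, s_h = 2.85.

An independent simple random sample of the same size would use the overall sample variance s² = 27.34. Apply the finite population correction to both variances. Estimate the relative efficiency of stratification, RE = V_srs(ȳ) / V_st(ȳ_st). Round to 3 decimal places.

RE ≈ 3.374

V̂(ȳ_st) = Σ W_h² (1 − n_h/N_h) s_h²/n_h, with W_h = N_h/N and N = 2950:
  stratum North: (1200/2950)²·(1 − 235/1200)·2.35²/235 = 0.00312703
  stratum Central: (775/2950)²·(1 − 189/775)·3.59²/189 = 0.00355863
  stratum South: (975/2950)²·(1 − 234/975)·2.85²/234 = 0.00288173
V_st = 0.00956738
V_srs = (1 − 658/2950)·27.34/658 = 0.0322824
Relative efficiency = V_srs / V_st = 0.0322824/0.00956738 = 3.3742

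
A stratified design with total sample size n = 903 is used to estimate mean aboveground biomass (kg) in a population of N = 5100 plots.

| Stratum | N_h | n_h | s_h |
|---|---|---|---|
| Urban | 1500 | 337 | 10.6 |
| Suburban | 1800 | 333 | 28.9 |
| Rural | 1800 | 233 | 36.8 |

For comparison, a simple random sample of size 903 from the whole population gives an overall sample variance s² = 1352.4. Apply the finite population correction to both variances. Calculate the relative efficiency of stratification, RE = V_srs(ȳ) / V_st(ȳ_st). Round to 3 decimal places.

RE ≈ 1.358

V̂(ȳ_st) = Σ W_h² (1 − n_h/N_h) s_h²/n_h, with W_h = N_h/N and N = 5100:
  stratum Urban: (1500/5100)²·(1 − 337/1500)·10.6²/337 = 0.0223621
  stratum Suburban: (1800/5100)²·(1 − 333/1800)·28.9²/333 = 0.254632
  stratum Rural: (1800/5100)²·(1 − 233/1800)·36.8²/233 = 0.630291
V_st = 0.907285
V_srs = (1 − 903/5100)·1352.4/903 = 1.2325
Relative efficiency = V_srs / V_st = 1.2325/0.907285 = 1.3584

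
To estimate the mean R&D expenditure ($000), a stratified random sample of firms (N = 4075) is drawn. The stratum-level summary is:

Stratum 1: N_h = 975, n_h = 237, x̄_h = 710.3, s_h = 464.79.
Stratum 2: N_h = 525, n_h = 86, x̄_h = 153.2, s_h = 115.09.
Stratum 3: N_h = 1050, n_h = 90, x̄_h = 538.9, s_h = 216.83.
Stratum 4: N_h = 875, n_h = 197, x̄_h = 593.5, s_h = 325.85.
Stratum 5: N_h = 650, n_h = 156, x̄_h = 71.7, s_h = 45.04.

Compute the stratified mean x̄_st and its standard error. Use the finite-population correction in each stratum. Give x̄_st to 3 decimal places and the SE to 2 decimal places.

x̄_st = Σ W_h x̄_h = (975·710.3 + 525·153.2 + 1050·538.9 + 875·593.5 + 650·71.7)/4075 = 467.41963
V̂(x̄_st) = Σ W_h² (1 − n_h/N_h) s_h²/n_h, with W_h = N_h/N and N = 4075:
  stratum 1: (975/4075)²·(1 − 237/975)·464.79²/237 = 39.4976
  stratum 2: (525/4075)²·(1 − 86/525)·115.09²/86 = 2.13769
  stratum 3: (1050/4075)²·(1 − 90/1050)·216.83²/90 = 31.7104
  stratum 4: (875/4075)²·(1 − 197/875)·325.85²/197 = 19.2554
  stratum 5: (650/4075)²·(1 − 156/650)·45.04²/156 = 0.251453
V̂(x̄_st) = 92.8525
SE(x̄_st) = √92.8525 = 9.636

x̄_st ≈ 467.420, SE ≈ 9.64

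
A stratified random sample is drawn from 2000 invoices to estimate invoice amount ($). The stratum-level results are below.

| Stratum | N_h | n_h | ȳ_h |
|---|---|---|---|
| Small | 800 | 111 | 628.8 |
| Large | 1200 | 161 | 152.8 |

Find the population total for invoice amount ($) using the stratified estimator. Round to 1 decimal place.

τ̂_st ≈ 686400.0

τ̂_st = Σ N_h ȳ_h = 800·628.8 + 1200·152.8 = 686400.0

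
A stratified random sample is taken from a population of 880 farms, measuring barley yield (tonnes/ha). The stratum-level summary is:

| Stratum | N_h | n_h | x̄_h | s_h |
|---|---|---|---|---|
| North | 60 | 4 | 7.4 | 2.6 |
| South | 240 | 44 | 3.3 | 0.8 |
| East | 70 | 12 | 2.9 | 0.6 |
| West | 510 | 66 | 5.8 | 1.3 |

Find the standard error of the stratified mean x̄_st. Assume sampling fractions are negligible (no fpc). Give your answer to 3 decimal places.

SE(x̄_st) ≈ 0.133

V̂(x̄_st) = Σ W_h² s_h²/n_h, with W_h = N_h/N and N = 880:
  stratum North: (60/880)²·2.6²/4 = 0.0078564
  stratum South: (240/880)²·0.8²/44 = 0.00108189
  stratum East: (70/880)²·0.6²/12 = 0.000189824
  stratum West: (510/880)²·1.3²/66 = 0.00860038
V̂(x̄_st) = 0.0177285
SE(x̄_st) = √0.0177285 = 0.133148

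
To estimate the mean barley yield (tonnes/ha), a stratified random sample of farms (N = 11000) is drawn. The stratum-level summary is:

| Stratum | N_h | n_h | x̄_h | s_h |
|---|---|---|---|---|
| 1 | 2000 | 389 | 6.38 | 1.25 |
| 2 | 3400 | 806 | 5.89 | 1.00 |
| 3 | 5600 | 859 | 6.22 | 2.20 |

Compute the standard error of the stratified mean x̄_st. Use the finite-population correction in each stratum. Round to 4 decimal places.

SE(x̄_st) ≈ 0.0379

V̂(x̄_st) = Σ W_h² (1 − n_h/N_h) s_h²/n_h, with W_h = N_h/N and N = 11000:
  stratum 1: (2000/11000)²·(1 − 389/2000)·1.25²/389 = 0.000106957
  stratum 2: (3400/11000)²·(1 − 806/3400)·1.00²/806 = 9.04333e-05
  stratum 3: (5600/11000)²·(1 − 859/5600)·2.20²/859 = 0.0012363
V̂(x̄_st) = 0.00143369
SE(x̄_st) = √0.00143369 = 0.0378641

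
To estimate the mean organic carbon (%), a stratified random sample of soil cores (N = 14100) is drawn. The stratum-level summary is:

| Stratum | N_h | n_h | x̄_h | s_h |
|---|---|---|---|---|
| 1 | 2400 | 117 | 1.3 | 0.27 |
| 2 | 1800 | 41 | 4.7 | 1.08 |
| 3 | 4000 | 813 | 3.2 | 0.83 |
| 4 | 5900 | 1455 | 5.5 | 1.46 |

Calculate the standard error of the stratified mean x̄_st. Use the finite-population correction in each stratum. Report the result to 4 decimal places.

SE(x̄_st) ≈ 0.0268

V̂(x̄_st) = Σ W_h² (1 − n_h/N_h) s_h²/n_h, with W_h = N_h/N and N = 14100:
  stratum 1: (2400/14100)²·(1 − 117/2400)·0.27²/117 = 1.7172e-05
  stratum 2: (1800/14100)²·(1 − 41/1800)·1.08²/41 = 0.000453068
  stratum 3: (4000/14100)²·(1 − 813/4000)·0.83²/813 = 5.43337e-05
  stratum 4: (5900/14100)²·(1 − 1455/5900)·1.46²/1455 = 0.000193254
V̂(x̄_st) = 0.000717828
SE(x̄_st) = √0.000717828 = 0.0267923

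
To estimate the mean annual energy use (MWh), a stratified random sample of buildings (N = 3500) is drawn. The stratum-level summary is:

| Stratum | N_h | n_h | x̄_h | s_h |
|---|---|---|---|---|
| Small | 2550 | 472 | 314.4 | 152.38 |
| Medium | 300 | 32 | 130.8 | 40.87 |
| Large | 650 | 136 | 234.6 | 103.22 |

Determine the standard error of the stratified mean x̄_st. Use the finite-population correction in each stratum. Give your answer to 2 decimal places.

SE(x̄_st) ≈ 4.87

V̂(x̄_st) = Σ W_h² (1 − n_h/N_h) s_h²/n_h, with W_h = N_h/N and N = 3500:
  stratum Small: (2550/3500)²·(1 − 472/2550)·152.38²/472 = 21.2796
  stratum Medium: (300/3500)²·(1 − 32/300)·40.87²/32 = 0.342594
  stratum Large: (650/3500)²·(1 − 136/650)·103.22²/136 = 2.13663
V̂(x̄_st) = 23.7588
SE(x̄_st) = √23.7588 = 4.8743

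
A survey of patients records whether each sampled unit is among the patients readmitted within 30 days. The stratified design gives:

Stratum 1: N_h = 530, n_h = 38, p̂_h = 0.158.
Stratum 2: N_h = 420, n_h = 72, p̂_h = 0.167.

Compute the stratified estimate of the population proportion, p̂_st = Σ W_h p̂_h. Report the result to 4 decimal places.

N = 950; stratum weights W_h = N_h/N.
p̂_st = Σ W_h p̂_h = (530·0.158 + 420·0.167)/950 = 0.16198

p̂_st ≈ 0.1620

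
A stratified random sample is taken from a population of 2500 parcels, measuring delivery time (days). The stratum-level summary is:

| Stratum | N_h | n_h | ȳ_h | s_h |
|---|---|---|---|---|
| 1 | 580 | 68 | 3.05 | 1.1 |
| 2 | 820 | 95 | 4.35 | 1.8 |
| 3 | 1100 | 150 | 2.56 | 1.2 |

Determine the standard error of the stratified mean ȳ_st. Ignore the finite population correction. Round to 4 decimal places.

V̂(ȳ_st) = Σ W_h² s_h²/n_h, with W_h = N_h/N and N = 2500:
  stratum 1: (580/2500)²·1.1²/68 = 0.000957751
  stratum 2: (820/2500)²·1.8²/95 = 0.00366918
  stratum 3: (1100/2500)²·1.2²/150 = 0.00185856
V̂(ȳ_st) = 0.00648549
SE(ȳ_st) = √0.00648549 = 0.0805325

SE(ȳ_st) ≈ 0.0805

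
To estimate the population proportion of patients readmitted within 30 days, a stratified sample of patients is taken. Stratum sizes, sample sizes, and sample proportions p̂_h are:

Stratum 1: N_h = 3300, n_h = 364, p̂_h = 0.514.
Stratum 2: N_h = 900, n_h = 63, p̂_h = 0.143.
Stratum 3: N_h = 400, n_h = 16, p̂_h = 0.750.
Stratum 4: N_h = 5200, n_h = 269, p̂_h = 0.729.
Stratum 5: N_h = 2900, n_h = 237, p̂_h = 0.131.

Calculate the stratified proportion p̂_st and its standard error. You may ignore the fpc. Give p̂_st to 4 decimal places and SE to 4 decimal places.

p̂_st ≈ 0.4957, SE ≈ 0.0147

N = 12700; stratum weights W_h = N_h/N.
p̂_st = Σ W_h p̂_h = (3300·0.514 + 900·0.143 + 400·0.750 + 5200·0.729 + 2900·0.131)/12700 = 0.49572
V̂(p̂_st) = Σ W_h² p̂_h(1−p̂_h)/(n_h−1):
  stratum 1: (3300/12700)²·0.514·0.486/363 = 4.64636e-05
  stratum 2: (900/12700)²·0.143·0.857/62 = 9.92665e-06
  stratum 3: (400/12700)²·0.750·0.250/15 = 1.24e-05
  stratum 4: (5200/12700)²·0.729·0.271/268 = 0.000123584
  stratum 5: (2900/12700)²·0.131·0.869/236 = 2.51517e-05
V̂(p̂_st) = 0.000217526; SE = √V̂ = 0.0147488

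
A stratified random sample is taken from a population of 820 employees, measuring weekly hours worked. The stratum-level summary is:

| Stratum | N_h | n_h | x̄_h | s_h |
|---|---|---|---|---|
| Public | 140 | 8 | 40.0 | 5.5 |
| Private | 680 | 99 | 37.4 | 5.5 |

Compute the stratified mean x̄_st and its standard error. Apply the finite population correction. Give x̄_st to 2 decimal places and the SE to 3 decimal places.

x̄_st = Σ W_h x̄_h = (140·40.0 + 680·37.4)/820 = 37.84390
V̂(x̄_st) = Σ W_h² (1 − n_h/N_h) s_h²/n_h, with W_h = N_h/N and N = 820:
  stratum Public: (140/820)²·(1 − 8/140)·5.5²/8 = 0.103923
  stratum Private: (680/820)²·(1 − 99/680)·5.5²/99 = 0.179534
V̂(x̄_st) = 0.283457
SE(x̄_st) = √0.283457 = 0.532407

x̄_st ≈ 37.84, SE ≈ 0.532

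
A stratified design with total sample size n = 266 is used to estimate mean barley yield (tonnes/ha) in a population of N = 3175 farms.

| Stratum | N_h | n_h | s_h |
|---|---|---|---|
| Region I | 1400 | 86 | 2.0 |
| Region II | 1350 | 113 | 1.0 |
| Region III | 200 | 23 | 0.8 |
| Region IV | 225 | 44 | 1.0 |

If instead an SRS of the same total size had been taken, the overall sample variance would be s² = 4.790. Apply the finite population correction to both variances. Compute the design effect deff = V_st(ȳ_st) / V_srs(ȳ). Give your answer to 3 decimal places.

V̂(ȳ_st) = Σ W_h² (1 − n_h/N_h) s_h²/n_h, with W_h = N_h/N and N = 3175:
  stratum Region I: (1400/3175)²·(1 − 86/1400)·2.0²/86 = 0.00848785
  stratum Region II: (1350/3175)²·(1 − 113/1350)·1.0²/113 = 0.00146601
  stratum Region III: (200/3175)²·(1 − 23/200)·0.8²/23 = 9.77165e-05
  stratum Region IV: (225/3175)²·(1 − 44/225)·1.0²/44 = 9.18165e-05
V_st = 0.0101434
V_srs = (1 − 266/3175)·4.790/266 = 0.0164989
deff = V_st / V_srs = 0.0101434/0.0164989 = 0.6148

deff ≈ 0.615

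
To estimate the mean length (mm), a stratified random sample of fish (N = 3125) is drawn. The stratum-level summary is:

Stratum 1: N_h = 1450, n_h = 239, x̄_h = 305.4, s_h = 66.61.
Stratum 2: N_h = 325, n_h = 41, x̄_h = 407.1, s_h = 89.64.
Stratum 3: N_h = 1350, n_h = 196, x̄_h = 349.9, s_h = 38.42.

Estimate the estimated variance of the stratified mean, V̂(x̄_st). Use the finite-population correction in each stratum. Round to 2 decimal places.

V̂(x̄_st) = Σ W_h² (1 − n_h/N_h) s_h²/n_h, with W_h = N_h/N and N = 3125:
  stratum 1: (1450/3125)²·(1 − 239/1450)·66.61²/239 = 3.33805
  stratum 2: (325/3125)²·(1 − 41/325)·89.64²/41 = 1.85234
  stratum 3: (1350/3125)²·(1 − 196/1350)·38.42²/196 = 1.20143
V̂(x̄_st) = 6.39182

V̂(x̄_st) ≈ 6.39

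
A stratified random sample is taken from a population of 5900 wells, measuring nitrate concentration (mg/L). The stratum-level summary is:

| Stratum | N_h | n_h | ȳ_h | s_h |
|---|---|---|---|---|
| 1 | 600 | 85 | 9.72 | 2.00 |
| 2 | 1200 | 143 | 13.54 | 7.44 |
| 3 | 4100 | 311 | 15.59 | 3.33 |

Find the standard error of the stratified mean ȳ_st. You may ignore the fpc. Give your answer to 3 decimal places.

SE(ȳ_st) ≈ 0.184

V̂(ȳ_st) = Σ W_h² s_h²/n_h, with W_h = N_h/N and N = 5900:
  stratum 1: (600/5900)²·2.00²/85 = 0.000486676
  stratum 2: (1200/5900)²·7.44²/143 = 0.0160128
  stratum 3: (4100/5900)²·3.33²/311 = 0.0172184
V̂(ȳ_st) = 0.0337179
SE(ȳ_st) = √0.0337179 = 0.183624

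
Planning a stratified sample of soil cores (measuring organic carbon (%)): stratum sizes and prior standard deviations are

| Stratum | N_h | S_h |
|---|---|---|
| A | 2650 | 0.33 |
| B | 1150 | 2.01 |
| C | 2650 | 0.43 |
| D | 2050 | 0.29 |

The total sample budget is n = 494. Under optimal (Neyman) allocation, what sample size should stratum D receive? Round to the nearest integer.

Neyman allocation: n_h = n · N_h S_h / Σ N_i S_i, with n = 494.
  stratum A: N_h·S_h = 2650·0.33 = 874.50
  stratum B: N_h·S_h = 1150·2.01 = 2311.50
  stratum C: N_h·S_h = 2650·0.43 = 1139.50
  stratum D: N_h·S_h = 2050·0.29 = 594.50
Σ N_h S_h = 4920.00
n for stratum D = 494·594.50/4920.00 = 59.692 → 60

60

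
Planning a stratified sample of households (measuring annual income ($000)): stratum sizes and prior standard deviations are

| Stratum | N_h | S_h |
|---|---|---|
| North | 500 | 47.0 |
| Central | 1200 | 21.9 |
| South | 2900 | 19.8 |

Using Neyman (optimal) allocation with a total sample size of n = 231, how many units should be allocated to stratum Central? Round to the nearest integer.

Neyman allocation: n_h = n · N_h S_h / Σ N_i S_i, with n = 231.
  stratum North: N_h·S_h = 500·47.0 = 23500.00
  stratum Central: N_h·S_h = 1200·21.9 = 26280.00
  stratum South: N_h·S_h = 2900·19.8 = 57420.00
Σ N_h S_h = 107200.00
n for stratum Central = 231·26280.00/107200.00 = 56.629 → 57

57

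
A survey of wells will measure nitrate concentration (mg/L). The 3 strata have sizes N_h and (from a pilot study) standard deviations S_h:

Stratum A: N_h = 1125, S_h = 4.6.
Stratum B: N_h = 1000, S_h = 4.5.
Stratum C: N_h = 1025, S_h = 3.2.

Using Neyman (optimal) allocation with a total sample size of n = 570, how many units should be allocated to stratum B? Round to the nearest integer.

Neyman allocation: n_h = n · N_h S_h / Σ N_i S_i, with n = 570.
  stratum A: N_h·S_h = 1125·4.6 = 5175.00
  stratum B: N_h·S_h = 1000·4.5 = 4500.00
  stratum C: N_h·S_h = 1025·3.2 = 3280.00
Σ N_h S_h = 12955.00
n for stratum B = 570·4500.00/12955.00 = 197.993 → 198

198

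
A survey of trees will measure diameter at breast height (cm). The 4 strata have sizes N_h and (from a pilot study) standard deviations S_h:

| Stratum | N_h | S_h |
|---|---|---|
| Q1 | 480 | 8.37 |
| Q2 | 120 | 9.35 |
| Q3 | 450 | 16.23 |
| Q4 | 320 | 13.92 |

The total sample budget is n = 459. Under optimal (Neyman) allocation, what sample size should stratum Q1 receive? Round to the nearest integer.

Neyman allocation: n_h = n · N_h S_h / Σ N_i S_i, with n = 459.
  stratum Q1: N_h·S_h = 480·8.37 = 4017.60
  stratum Q2: N_h·S_h = 120·9.35 = 1122.00
  stratum Q3: N_h·S_h = 450·16.23 = 7303.50
  stratum Q4: N_h·S_h = 320·13.92 = 4454.40
Σ N_h S_h = 16897.50
n for stratum Q1 = 459·4017.60/16897.50 = 109.133 → 109

109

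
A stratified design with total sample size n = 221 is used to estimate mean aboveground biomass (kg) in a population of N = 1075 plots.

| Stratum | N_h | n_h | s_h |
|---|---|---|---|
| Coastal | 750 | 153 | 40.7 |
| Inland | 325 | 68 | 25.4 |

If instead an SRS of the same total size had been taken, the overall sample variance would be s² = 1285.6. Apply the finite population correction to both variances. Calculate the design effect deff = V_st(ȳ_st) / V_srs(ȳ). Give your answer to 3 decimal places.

deff ≈ 1.056

V̂(ȳ_st) = Σ W_h² (1 − n_h/N_h) s_h²/n_h, with W_h = N_h/N and N = 1075:
  stratum Coastal: (750/1075)²·(1 − 153/750)·40.7²/153 = 4.19485
  stratum Inland: (325/1075)²·(1 − 68/325)·25.4²/68 = 0.685738
V_st = 4.88058
V_srs = (1 − 221/1075)·1285.6/221 = 4.62129
deff = V_st / V_srs = 4.88058/4.62129 = 1.0561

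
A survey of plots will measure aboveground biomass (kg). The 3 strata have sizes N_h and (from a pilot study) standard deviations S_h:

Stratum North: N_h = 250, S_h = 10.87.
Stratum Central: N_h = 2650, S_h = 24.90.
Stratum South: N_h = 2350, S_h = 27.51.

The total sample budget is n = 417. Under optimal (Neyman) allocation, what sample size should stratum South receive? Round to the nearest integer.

Neyman allocation: n_h = n · N_h S_h / Σ N_i S_i, with n = 417.
  stratum North: N_h·S_h = 250·10.87 = 2717.50
  stratum Central: N_h·S_h = 2650·24.90 = 65985.00
  stratum South: N_h·S_h = 2350·27.51 = 64648.50
Σ N_h S_h = 133351.00
n for stratum South = 417·64648.50/133351.00 = 202.161 → 202

202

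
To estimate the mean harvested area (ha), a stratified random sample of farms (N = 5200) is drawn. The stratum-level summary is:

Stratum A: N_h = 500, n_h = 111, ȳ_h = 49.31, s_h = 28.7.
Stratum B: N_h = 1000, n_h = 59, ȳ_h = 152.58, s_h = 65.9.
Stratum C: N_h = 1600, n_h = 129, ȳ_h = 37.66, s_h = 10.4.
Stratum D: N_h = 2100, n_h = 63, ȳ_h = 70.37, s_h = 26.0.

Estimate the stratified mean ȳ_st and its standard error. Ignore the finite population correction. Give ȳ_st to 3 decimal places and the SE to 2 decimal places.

ȳ_st ≈ 74.090, SE ≈ 2.15

ȳ_st = Σ W_h ȳ_h = (500·49.31 + 1000·152.58 + 1600·37.66 + 2100·70.37)/5200 = 74.09000
V̂(ȳ_st) = Σ W_h² s_h²/n_h, with W_h = N_h/N and N = 5200:
  stratum A: (500/5200)²·28.7²/111 = 0.0686079
  stratum B: (1000/5200)²·65.9²/59 = 2.72215
  stratum C: (1600/5200)²·10.4²/129 = 0.0793798
  stratum D: (2100/5200)²·26.0²/63 = 1.75
V̂(ȳ_st) = 4.62014
SE(ȳ_st) = √4.62014 = 2.14945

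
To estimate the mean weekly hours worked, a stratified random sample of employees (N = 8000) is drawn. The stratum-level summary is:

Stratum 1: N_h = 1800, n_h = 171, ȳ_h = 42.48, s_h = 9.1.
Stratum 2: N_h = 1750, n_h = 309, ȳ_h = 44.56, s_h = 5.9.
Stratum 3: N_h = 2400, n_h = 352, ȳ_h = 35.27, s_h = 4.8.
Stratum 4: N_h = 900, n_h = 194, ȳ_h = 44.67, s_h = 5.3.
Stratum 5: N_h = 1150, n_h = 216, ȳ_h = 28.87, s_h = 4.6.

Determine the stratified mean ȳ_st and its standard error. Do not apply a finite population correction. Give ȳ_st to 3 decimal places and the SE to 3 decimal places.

ȳ_st = Σ W_h ȳ_h = (1800·42.48 + 1750·44.56 + 2400·35.27 + 900·44.67 + 1150·28.87)/8000 = 39.06194
V̂(ȳ_st) = Σ W_h² s_h²/n_h, with W_h = N_h/N and N = 8000:
  stratum 1: (1800/8000)²·9.1²/171 = 0.0245161
  stratum 2: (1750/8000)²·5.9²/309 = 0.00539066
  stratum 3: (2400/8000)²·4.8²/352 = 0.00589091
  stratum 4: (900/8000)²·5.3²/194 = 0.00183255
  stratum 5: (1150/8000)²·4.6²/216 = 0.00202431
V̂(ȳ_st) = 0.0396545
SE(ȳ_st) = √0.0396545 = 0.199134

ȳ_st ≈ 39.062, SE ≈ 0.199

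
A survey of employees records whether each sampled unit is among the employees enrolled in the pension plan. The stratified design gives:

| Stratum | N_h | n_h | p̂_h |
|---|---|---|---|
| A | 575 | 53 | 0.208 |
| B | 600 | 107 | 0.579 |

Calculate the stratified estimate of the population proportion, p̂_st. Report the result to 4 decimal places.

N = 1175; stratum weights W_h = N_h/N.
p̂_st = Σ W_h p̂_h = (575·0.208 + 600·0.579)/1175 = 0.39745

p̂_st ≈ 0.3974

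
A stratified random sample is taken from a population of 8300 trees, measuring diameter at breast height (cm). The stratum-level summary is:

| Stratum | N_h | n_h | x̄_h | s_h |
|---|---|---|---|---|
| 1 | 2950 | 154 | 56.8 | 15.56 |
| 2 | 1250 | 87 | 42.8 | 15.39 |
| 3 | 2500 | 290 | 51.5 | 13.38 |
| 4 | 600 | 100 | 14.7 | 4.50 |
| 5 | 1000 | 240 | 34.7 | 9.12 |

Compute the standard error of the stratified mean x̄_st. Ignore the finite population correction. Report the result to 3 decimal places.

SE(x̄_st) ≈ 0.568

V̂(x̄_st) = Σ W_h² s_h²/n_h, with W_h = N_h/N and N = 8300:
  stratum 1: (2950/8300)²·15.56²/154 = 0.198603
  stratum 2: (1250/8300)²·15.39²/87 = 0.0617478
  stratum 3: (2500/8300)²·13.38²/290 = 0.0560065
  stratum 4: (600/8300)²·4.50²/100 = 0.00105821
  stratum 5: (1000/8300)²·9.12²/240 = 0.00503063
V̂(x̄_st) = 0.322446
SE(x̄_st) = √0.322446 = 0.567844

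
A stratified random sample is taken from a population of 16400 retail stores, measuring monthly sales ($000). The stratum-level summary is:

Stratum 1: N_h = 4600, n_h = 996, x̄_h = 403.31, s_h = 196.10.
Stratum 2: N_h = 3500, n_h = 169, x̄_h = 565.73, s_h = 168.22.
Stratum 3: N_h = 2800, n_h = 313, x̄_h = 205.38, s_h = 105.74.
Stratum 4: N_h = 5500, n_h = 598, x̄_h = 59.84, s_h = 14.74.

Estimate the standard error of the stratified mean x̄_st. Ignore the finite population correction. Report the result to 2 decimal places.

SE(x̄_st) ≈ 3.43

V̂(x̄_st) = Σ W_h² s_h²/n_h, with W_h = N_h/N and N = 16400:
  stratum 1: (4600/16400)²·196.10²/996 = 3.03755
  stratum 2: (3500/16400)²·168.22²/169 = 7.62635
  stratum 3: (2800/16400)²·105.74²/313 = 1.04127
  stratum 4: (5500/16400)²·14.74²/598 = 0.0408631
V̂(x̄_st) = 11.746
SE(x̄_st) = √11.746 = 3.42725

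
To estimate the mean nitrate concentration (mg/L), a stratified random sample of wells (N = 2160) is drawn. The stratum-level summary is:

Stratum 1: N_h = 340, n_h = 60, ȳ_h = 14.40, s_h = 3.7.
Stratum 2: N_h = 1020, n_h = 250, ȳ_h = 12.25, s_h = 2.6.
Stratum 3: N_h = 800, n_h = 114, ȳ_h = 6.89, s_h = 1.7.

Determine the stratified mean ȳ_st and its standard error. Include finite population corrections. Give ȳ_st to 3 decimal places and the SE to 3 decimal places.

ȳ_st ≈ 10.603, SE ≈ 0.110

ȳ_st = Σ W_h ȳ_h = (340·14.40 + 1020·12.25 + 800·6.89)/2160 = 10.60324
V̂(ȳ_st) = Σ W_h² (1 − n_h/N_h) s_h²/n_h, with W_h = N_h/N and N = 2160:
  stratum 1: (340/2160)²·(1 − 60/340)·3.7²/60 = 0.00465566
  stratum 2: (1020/2160)²·(1 − 250/1020)·2.6²/250 = 0.00455187
  stratum 3: (800/2160)²·(1 − 114/800)·1.7²/114 = 0.00298194
V̂(ȳ_st) = 0.0121895
SE(ȳ_st) = √0.0121895 = 0.110406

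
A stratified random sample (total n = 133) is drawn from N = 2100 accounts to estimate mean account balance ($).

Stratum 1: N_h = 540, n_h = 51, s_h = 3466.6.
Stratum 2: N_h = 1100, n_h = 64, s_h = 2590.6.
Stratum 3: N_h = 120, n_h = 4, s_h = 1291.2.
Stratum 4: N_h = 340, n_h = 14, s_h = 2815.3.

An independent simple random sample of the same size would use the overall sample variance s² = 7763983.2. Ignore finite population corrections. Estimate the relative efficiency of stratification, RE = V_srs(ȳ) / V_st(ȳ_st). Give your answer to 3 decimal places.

RE ≈ 0.964

V̂(ȳ_st) = Σ W_h² s_h²/n_h, with W_h = N_h/N and N = 2100:
  stratum 1: (540/2100)²·3466.6²/51 = 15580.7
  stratum 2: (1100/2100)²·2590.6²/64 = 28771.8
  stratum 3: (120/2100)²·1291.2²/4 = 1360.98
  stratum 4: (340/2100)²·2815.3²/14 = 14840.2
V_st = 60553.7
V_srs = s²/n = 7763983.2/133 = 58375.8
Relative efficiency = V_srs / V_st = 58375.8/60553.7 = 0.9640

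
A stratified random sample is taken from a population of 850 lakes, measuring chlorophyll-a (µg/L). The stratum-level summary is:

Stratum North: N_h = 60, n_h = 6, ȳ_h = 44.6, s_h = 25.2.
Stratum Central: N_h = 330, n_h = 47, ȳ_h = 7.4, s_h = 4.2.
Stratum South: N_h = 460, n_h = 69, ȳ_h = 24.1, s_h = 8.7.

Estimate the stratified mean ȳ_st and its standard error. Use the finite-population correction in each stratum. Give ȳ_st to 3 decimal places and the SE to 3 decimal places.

ȳ_st = Σ W_h ȳ_h = (60·44.6 + 330·7.4 + 460·24.1)/850 = 19.06353
V̂(ȳ_st) = Σ W_h² (1 − n_h/N_h) s_h²/n_h, with W_h = N_h/N and N = 850:
  stratum North: (60/850)²·(1 − 6/60)·25.2²/6 = 0.474632
  stratum Central: (330/850)²·(1 − 47/330)·4.2²/47 = 0.0485136
  stratum South: (460/850)²·(1 − 69/460)·8.7²/69 = 0.273078
V̂(ȳ_st) = 0.796223
SE(ȳ_st) = √0.796223 = 0.892313

ȳ_st ≈ 19.064, SE ≈ 0.892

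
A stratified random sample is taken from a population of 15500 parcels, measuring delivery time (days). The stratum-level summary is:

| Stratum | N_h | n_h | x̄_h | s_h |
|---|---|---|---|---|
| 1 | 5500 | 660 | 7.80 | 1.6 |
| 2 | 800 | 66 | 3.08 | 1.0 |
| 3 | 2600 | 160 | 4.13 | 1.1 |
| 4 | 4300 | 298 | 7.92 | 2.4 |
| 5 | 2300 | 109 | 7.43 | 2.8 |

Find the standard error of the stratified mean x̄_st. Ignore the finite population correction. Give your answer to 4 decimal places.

V̂(x̄_st) = Σ W_h² s_h²/n_h, with W_h = N_h/N and N = 15500:
  stratum 1: (5500/15500)²·1.6²/660 = 0.00048838
  stratum 2: (800/15500)²·1.0²/66 = 4.0362e-05
  stratum 3: (2600/15500)²·1.1²/160 = 0.000212789
  stratum 4: (4300/15500)²·2.4²/298 = 0.00148758
  stratum 5: (2300/15500)²·2.8²/109 = 0.00158373
V̂(x̄_st) = 0.00381284
SE(x̄_st) = √0.00381284 = 0.0617482

SE(x̄_st) ≈ 0.0617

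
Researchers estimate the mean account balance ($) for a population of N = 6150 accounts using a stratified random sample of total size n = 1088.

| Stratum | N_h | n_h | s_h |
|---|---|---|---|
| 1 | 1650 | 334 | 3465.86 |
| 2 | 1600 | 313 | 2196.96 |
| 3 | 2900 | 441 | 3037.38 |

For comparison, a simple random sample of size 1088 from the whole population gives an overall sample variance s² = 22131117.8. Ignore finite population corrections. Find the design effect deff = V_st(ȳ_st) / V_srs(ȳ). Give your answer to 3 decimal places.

V̂(ȳ_st) = Σ W_h² s_h²/n_h, with W_h = N_h/N and N = 6150:
  stratum 1: (1650/6150)²·3465.86²/334 = 2588.77
  stratum 2: (1600/6150)²·2196.96²/313 = 1043.73
  stratum 3: (2900/6150)²·3037.38²/441 = 4651.63
V_st = 8284.14
V_srs = s²/n = 22131117.8/1088 = 20341.1
deff = V_st / V_srs = 8284.14/20341.1 = 0.4073

deff ≈ 0.407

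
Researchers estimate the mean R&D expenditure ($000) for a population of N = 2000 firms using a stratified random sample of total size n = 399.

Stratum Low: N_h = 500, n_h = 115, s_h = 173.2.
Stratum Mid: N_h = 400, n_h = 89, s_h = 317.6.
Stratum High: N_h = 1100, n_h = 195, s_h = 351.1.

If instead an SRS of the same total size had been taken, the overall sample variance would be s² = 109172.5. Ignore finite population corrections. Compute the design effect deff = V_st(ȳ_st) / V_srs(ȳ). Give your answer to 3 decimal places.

deff ≈ 0.924

V̂(ȳ_st) = Σ W_h² s_h²/n_h, with W_h = N_h/N and N = 2000:
  stratum Low: (500/2000)²·173.2²/115 = 16.3034
  stratum Mid: (400/2000)²·317.6²/89 = 45.3347
  stratum High: (1100/2000)²·351.1²/195 = 191.228
V_st = 252.867
V_srs = s²/n = 109172.5/399 = 273.615
deff = V_st / V_srs = 252.867/273.615 = 0.9242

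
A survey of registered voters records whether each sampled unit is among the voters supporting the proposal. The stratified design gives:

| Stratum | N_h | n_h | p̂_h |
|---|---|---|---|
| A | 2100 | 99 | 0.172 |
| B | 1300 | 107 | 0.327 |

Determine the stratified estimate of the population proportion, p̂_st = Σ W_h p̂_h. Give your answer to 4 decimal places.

p̂_st ≈ 0.2313

N = 3400; stratum weights W_h = N_h/N.
p̂_st = Σ W_h p̂_h = (2100·0.172 + 1300·0.327)/3400 = 0.23126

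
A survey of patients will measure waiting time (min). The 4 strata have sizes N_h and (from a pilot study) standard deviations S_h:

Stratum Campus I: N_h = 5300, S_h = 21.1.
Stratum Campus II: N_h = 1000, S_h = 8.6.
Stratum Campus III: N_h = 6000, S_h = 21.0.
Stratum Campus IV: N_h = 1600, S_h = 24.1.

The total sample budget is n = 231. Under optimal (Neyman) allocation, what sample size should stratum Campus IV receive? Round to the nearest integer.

Neyman allocation: n_h = n · N_h S_h / Σ N_i S_i, with n = 231.
  stratum Campus I: N_h·S_h = 5300·21.1 = 111830.00
  stratum Campus II: N_h·S_h = 1000·8.6 = 8600.00
  stratum Campus III: N_h·S_h = 6000·21.0 = 126000.00
  stratum Campus IV: N_h·S_h = 1600·24.1 = 38560.00
Σ N_h S_h = 284990.00
n for stratum Campus IV = 231·38560.00/284990.00 = 31.255 → 31

31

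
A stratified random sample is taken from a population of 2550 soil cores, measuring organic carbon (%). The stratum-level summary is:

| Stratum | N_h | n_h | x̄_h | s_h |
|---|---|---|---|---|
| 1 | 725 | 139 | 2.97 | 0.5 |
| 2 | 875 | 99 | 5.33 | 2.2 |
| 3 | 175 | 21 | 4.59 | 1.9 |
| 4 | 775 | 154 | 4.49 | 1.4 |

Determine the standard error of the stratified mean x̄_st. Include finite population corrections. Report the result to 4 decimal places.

V̂(x̄_st) = Σ W_h² (1 − n_h/N_h) s_h²/n_h, with W_h = N_h/N and N = 2550:
  stratum 1: (725/2550)²·(1 − 139/725)·0.5²/139 = 0.000117512
  stratum 2: (875/2550)²·(1 − 99/875)·2.2²/99 = 0.00510505
  stratum 3: (175/2550)²·(1 − 21/175)·1.9²/21 = 0.00071247
  stratum 4: (775/2550)²·(1 − 154/775)·1.4²/154 = 0.000941994
V̂(x̄_st) = 0.00687702
SE(x̄_st) = √0.00687702 = 0.0829278

SE(x̄_st) ≈ 0.0829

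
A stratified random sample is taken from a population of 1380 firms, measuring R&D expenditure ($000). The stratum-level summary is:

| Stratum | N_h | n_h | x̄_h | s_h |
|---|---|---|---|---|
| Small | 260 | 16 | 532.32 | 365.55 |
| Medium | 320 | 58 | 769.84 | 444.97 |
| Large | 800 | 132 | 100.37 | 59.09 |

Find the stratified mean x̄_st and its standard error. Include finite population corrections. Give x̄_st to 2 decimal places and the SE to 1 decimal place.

x̄_st ≈ 336.99, SE ≈ 20.9

x̄_st = Σ W_h x̄_h = (260·532.32 + 320·769.84 + 800·100.37)/1380 = 336.99130
V̂(x̄_st) = Σ W_h² (1 − n_h/N_h) s_h²/n_h, with W_h = N_h/N and N = 1380:
  stratum Small: (260/1380)²·(1 − 16/260)·365.55²/16 = 278.214
  stratum Medium: (320/1380)²·(1 − 58/320)·444.97²/58 = 150.289
  stratum Large: (800/1380)²·(1 − 132/800)·59.09²/132 = 7.42271
V̂(x̄_st) = 435.925
SE(x̄_st) = √435.925 = 20.8788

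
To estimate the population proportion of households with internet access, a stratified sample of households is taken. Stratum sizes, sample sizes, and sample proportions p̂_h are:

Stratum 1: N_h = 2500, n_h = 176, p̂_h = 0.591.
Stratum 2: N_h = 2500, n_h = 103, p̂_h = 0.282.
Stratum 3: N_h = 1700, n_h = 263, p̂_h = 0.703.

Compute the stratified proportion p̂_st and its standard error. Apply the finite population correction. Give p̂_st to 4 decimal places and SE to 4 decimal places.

p̂_st ≈ 0.5041, SE ≈ 0.0221

N = 6700; stratum weights W_h = N_h/N.
p̂_st = Σ W_h p̂_h = (2500·0.591 + 2500·0.282 + 1700·0.703)/6700 = 0.50412
V̂(p̂_st) = Σ W_h² (1 − n_h/N_h) p̂_h(1−p̂_h)/(n_h−1):
  stratum 1: (2500/6700)²·(1 − 176/2500)·0.591·0.409/175 = 0.000178772
  stratum 2: (2500/6700)²·(1 − 103/2500)·0.282·0.718/102 = 0.000264991
  stratum 3: (1700/6700)²·(1 − 263/1700)·0.703·0.297/262 = 4.33677e-05
V̂(p̂_st) = 0.000487131; SE = √V̂ = 0.022071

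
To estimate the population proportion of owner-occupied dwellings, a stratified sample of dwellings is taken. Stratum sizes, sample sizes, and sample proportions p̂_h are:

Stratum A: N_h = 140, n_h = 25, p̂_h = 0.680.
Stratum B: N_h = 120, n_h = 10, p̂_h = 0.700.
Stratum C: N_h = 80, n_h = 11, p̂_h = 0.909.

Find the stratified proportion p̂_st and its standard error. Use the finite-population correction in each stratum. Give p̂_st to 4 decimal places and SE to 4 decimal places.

N = 340; stratum weights W_h = N_h/N.
p̂_st = Σ W_h p̂_h = (140·0.680 + 120·0.700 + 80·0.909)/340 = 0.74094
V̂(p̂_st) = Σ W_h² (1 − n_h/N_h) p̂_h(1−p̂_h)/(n_h−1):
  stratum A: (140/340)²·(1 − 25/140)·0.680·0.320/24 = 0.00126275
  stratum B: (120/340)²·(1 − 10/120)·0.700·0.300/9 = 0.00266436
  stratum C: (80/340)²·(1 − 11/80)·0.909·0.091/10 = 0.00039499
V̂(p̂_st) = 0.0043221; SE = √V̂ = 0.0657426

p̂_st ≈ 0.7409, SE ≈ 0.0657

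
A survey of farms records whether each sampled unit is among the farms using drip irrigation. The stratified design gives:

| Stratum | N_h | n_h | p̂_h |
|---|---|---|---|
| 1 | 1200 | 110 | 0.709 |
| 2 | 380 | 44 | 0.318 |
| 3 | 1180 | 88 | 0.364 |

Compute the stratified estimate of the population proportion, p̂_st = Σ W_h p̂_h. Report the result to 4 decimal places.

N = 2760; stratum weights W_h = N_h/N.
p̂_st = Σ W_h p̂_h = (1200·0.709 + 380·0.318 + 1180·0.364)/2760 = 0.50767

p̂_st ≈ 0.5077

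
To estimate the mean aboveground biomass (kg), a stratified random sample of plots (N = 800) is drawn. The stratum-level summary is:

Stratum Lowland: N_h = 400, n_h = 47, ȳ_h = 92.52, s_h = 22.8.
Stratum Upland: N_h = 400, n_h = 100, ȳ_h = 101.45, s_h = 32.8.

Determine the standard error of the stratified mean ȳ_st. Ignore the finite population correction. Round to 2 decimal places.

V̂(ȳ_st) = Σ W_h² s_h²/n_h, with W_h = N_h/N and N = 800:
  stratum Lowland: (400/800)²·22.8²/47 = 2.76511
  stratum Upland: (400/800)²·32.8²/100 = 2.6896
V̂(ȳ_st) = 5.45471
SE(ȳ_st) = √5.45471 = 2.33553

SE(ȳ_st) ≈ 2.34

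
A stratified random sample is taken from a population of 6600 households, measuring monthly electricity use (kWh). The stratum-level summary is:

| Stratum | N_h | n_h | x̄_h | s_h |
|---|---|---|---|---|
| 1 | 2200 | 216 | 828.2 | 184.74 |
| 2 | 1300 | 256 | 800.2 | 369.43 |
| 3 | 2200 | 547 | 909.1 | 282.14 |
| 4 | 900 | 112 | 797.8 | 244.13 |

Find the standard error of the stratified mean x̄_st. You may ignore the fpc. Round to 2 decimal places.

V̂(x̄_st) = Σ W_h² s_h²/n_h, with W_h = N_h/N and N = 6600:
  stratum 1: (2200/6600)²·184.74²/216 = 17.556
  stratum 2: (1300/6600)²·369.43²/256 = 20.6835
  stratum 3: (2200/6600)²·282.14²/547 = 16.1696
  stratum 4: (900/6600)²·244.13²/112 = 9.89513
V̂(x̄_st) = 64.3042
SE(x̄_st) = √64.3042 = 8.01899

SE(x̄_st) ≈ 8.02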